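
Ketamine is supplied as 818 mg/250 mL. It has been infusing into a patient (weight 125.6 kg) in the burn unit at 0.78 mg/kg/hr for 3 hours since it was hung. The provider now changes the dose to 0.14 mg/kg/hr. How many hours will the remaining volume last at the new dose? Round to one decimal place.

Initial rate:
Dose = 0.78 mg/kg/hr × 125.6 kg = 97.968 mg/hr
Concentration = 818 mg ÷ 250 mL = 3.272 mg/mL
Rate = 97.968 mg/hr ÷ 3.272 mg/mL = 29.94132 mL/hr
Volume infused so far = 29.94132 mL/hr × 3 hr = 89.82396 mL
Volume remaining = 250 − 89.82396 = 160.176 mL
New rate:
Dose = 0.14 mg/kg/hr × 125.6 kg = 17.584 mg/hr
Rate = 17.584 mg/hr ÷ 3.272 mg/mL = 5.374083 mL/hr
Time remaining = 160.176 mL ÷ 5.374083 mL/hr = 29.80528 hr

29.8 hours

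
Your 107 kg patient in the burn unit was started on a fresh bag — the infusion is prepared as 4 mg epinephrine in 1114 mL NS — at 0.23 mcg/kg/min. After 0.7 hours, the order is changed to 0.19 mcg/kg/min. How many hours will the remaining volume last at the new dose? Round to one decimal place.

2.4 hours

Initial rate:
Dose = 0.23 mcg/kg/min × 107 kg = 24.61 mcg/min
24.61 mcg/min × 60 min/hr = 1476.6 mcg/hr
Concentration = 4 mg ÷ 1114 mL = 0.003590664 mg/mL = 3.590664 mcg/mL
Rate = 1476.6 mcg/hr ÷ 3.590664 mcg/mL = 411.2331 mL/hr
Volume infused so far = 411.2331 mL/hr × 0.7 hr = 287.8632 mL
Volume remaining = 1114 − 287.8632 = 826.1368 mL
New rate:
Dose = 0.19 mcg/kg/min × 107 kg = 20.33 mcg/min
20.33 mcg/min × 60 min/hr = 1219.8 mcg/hr
Rate = 1219.8 mcg/hr ÷ 3.590664 mcg/mL = 339.7143 mL/hr
Time remaining = 826.1368 mL ÷ 339.7143 mL/hr = 2.431858 hr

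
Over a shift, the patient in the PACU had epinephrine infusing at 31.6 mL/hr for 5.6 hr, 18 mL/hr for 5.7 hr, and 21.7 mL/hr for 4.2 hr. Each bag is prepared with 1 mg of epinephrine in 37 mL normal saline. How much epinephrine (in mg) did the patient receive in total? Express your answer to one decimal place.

10.0 mg

Concentration = 1 mg ÷ 37 mL = 0.02702703 mg/mL
Stage 1: 31.6 mL/hr × 5.6 hr = 176.96 mL → 176.96 mL × 0.02702703 mg/mL = 4.782703 mg
Stage 2: 18 mL/hr × 5.7 hr = 102.6 mL → 102.6 mL × 0.02702703 mg/mL = 2.772973 mg
Stage 3: 21.7 mL/hr × 4.2 hr = 91.14 mL → 91.14 mL × 0.02702703 mg/mL = 2.463243 mg
Total = 4.782703 + 2.772973 + 2.463243 = 10.01892 mg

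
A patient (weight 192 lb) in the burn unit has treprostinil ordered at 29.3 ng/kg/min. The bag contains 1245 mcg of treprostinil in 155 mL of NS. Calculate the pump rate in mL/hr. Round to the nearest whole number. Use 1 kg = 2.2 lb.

19 mL/hr

Weight = 192 lb ÷ 2.2 lb/kg = 87.27273 kg
Dose = 29.3 ng/kg/min × 87.27273 kg = 2557.091 ng/min
2557.091 ng/min × 60 min/hr = 153425.5 ng/hr
Concentration = 1245 mcg ÷ 155 mL = 8.032258 mcg/mL = 8032.258 ng/mL
Rate = 153425.5 ng/hr ÷ 8032.258 ng/mL = 19.10116 mL/hr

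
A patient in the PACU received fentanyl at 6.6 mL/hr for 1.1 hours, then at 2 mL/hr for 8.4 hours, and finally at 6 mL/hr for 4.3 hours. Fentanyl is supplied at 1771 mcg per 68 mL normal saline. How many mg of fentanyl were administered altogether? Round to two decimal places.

1.30 mg

Concentration = 1771 mcg ÷ 68 mL = 26.04412 mcg/mL
Stage 1: 6.6 mL/hr × 1.1 hr = 7.26 mL → 7.26 mL × 26.04412 mcg/mL = 189.0803 mcg
Stage 2: 2 mL/hr × 8.4 hr = 16.8 mL → 16.8 mL × 26.04412 mcg/mL = 437.5412 mcg
Stage 3: 6 mL/hr × 4.3 hr = 25.8 mL → 25.8 mL × 26.04412 mcg/mL = 671.9382 mcg
Total = 189.0803 + 437.5412 + 671.9382 = 1298.56 mcg = 1.29856 mg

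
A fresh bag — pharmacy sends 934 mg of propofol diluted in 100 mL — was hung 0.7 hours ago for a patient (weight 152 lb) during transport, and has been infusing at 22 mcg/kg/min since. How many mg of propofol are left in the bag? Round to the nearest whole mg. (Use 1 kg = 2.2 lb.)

Weight = 152 lb ÷ 2.2 lb/kg = 69.09091 kg
Dose = 22 mcg/kg/min × 69.09091 kg = 1520 mcg/min
1520 mcg/min × 60 min/hr = 91200 mcg/hr
Concentration = 934 mg ÷ 100 mL = 9.34 mg/mL = 9340 mcg/mL
Rate = 91200 mcg/hr ÷ 9340 mcg/mL = 9.764454 mL/hr
Volume infused = 9.764454 mL/hr × 0.7 hr = 6.835118 mL
Volume remaining = 100 − 6.835118 = 93.16488 mL
Drug remaining = 93.16488 mL × 9340 mcg/mL = 870160 mcg = 870.16 mg

870 mg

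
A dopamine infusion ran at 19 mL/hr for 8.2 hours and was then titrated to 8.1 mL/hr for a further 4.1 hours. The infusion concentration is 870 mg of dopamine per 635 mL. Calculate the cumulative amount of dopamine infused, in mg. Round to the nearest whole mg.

259 mg

Concentration = 870 mg ÷ 635 mL = 1.370079 mg/mL
Stage 1: 19 mL/hr × 8.2 hr = 155.8 mL → 155.8 mL × 1.370079 mg/mL = 213.4583 mg
Stage 2: 8.1 mL/hr × 4.1 hr = 33.21 mL → 33.21 mL × 1.370079 mg/mL = 45.50031 mg
Total = 213.4583 + 45.50031 = 258.9586 mg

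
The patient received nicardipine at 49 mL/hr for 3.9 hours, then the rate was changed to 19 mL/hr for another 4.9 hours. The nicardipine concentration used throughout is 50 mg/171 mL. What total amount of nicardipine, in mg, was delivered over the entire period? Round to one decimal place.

Concentration = 50 mg ÷ 171 mL = 0.2923977 mg/mL
Stage 1: 49 mL/hr × 3.9 hr = 191.1 mL → 191.1 mL × 0.2923977 mg/mL = 55.87719 mg
Stage 2: 19 mL/hr × 4.9 hr = 93.1 mL → 93.1 mL × 0.2923977 mg/mL = 27.22222 mg
Total = 55.87719 + 27.22222 = 83.09942 mg

83.1 mg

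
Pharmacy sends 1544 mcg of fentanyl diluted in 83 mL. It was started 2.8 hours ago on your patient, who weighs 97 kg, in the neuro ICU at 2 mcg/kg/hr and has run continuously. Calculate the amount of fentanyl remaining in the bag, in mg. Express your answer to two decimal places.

Dose = 2 mcg/kg/hr × 97 kg = 194 mcg/hr
Concentration = 1544 mcg ÷ 83 mL = 18.60241 mcg/mL
Rate = 194 mcg/hr ÷ 18.60241 mcg/mL = 10.42876 mL/hr
Volume infused = 10.42876 mL/hr × 2.8 hr = 29.20052 mL
Volume remaining = 83 − 29.20052 = 53.79948 mL
Drug remaining = 53.79948 mL × 18.60241 mcg/mL = 1000.8 mcg = 1.0008 mg

1.00 mg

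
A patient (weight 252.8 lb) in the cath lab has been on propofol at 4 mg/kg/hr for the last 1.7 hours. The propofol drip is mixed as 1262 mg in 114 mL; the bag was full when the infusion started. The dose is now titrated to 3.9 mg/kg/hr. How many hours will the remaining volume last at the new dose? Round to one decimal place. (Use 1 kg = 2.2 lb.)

Initial rate:
Weight = 252.8 lb ÷ 2.2 lb/kg = 114.9091 kg
Dose = 4 mg/kg/hr × 114.9091 kg = 459.6364 mg/hr
Concentration = 1262 mg ÷ 114 mL = 11.07018 mg/mL
Rate = 459.6364 mg/hr ÷ 11.07018 mg/mL = 41.52024 mL/hr
Volume infused so far = 41.52024 mL/hr × 1.7 hr = 70.58441 mL
Volume remaining = 114 − 70.58441 = 43.41559 mL
New rate:
Dose = 3.9 mg/kg/hr × 114.9091 kg = 448.1455 mg/hr
Rate = 448.1455 mg/hr ÷ 11.07018 mg/mL = 40.48224 mL/hr
Time remaining = 43.41559 mL ÷ 40.48224 mL/hr = 1.07246 hr

1.1 hours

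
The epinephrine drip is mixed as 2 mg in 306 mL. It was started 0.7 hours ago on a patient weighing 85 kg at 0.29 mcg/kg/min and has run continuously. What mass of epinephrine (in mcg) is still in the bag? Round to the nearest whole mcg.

965 mcg

Dose = 0.29 mcg/kg/min × 85 kg = 24.65 mcg/min
24.65 mcg/min × 60 min/hr = 1479 mcg/hr
Concentration = 2 mg ÷ 306 mL = 0.006535948 mg/mL = 6.535948 mcg/mL
Rate = 1479 mcg/hr ÷ 6.535948 mcg/mL = 226.287 mL/hr
Volume infused = 226.287 mL/hr × 0.7 hr = 158.4009 mL
Volume remaining = 306 − 158.4009 = 147.5991 mL
Drug remaining = 147.5991 mL × 6.535948 mcg/mL = 964.7 mcg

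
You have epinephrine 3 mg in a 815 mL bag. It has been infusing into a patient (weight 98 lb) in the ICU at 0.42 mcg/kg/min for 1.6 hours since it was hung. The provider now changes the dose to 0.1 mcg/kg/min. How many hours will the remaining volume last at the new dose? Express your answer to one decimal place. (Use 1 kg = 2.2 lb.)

Initial rate:
Weight = 98 lb ÷ 2.2 lb/kg = 44.54545 kg
Dose = 0.42 mcg/kg/min × 44.54545 kg = 18.70909 mcg/min
18.70909 mcg/min × 60 min/hr = 1122.545 mcg/hr
Concentration = 3 mg ÷ 815 mL = 0.003680982 mg/mL = 3.680982 mcg/mL
Rate = 1122.545 mcg/hr ÷ 3.680982 mcg/mL = 304.9582 mL/hr
Volume infused so far = 304.9582 mL/hr × 1.6 hr = 487.9331 mL
Volume remaining = 815 − 487.9331 = 327.0669 mL
New rate:
Dose = 0.1 mcg/kg/min × 44.54545 kg = 4.454545 mcg/min
4.454545 mcg/min × 60 min/hr = 267.2727 mcg/hr
Rate = 267.2727 mcg/hr ÷ 3.680982 mcg/mL = 72.60909 mL/hr
Time remaining = 327.0669 mL ÷ 72.60909 mL/hr = 4.50449 hr

4.5 hours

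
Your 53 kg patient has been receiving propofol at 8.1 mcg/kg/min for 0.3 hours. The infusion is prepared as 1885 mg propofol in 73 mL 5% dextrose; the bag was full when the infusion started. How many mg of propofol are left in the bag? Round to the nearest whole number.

1877 mg

Dose = 8.1 mcg/kg/min × 53 kg = 429.3 mcg/min
429.3 mcg/min × 60 min/hr = 25758 mcg/hr
Concentration = 1885 mg ÷ 73 mL = 25.82192 mg/mL = 25821.92 mcg/mL
Rate = 25758 mcg/hr ÷ 25821.92 mcg/mL = 0.9975247 mL/hr
Volume infused = 0.9975247 mL/hr × 0.3 hr = 0.2992574 mL
Volume remaining = 73 − 0.2992574 = 72.70074 mL
Drug remaining = 72.70074 mL × 25821.92 mcg/mL = 1877273 mcg = 1877.273 mg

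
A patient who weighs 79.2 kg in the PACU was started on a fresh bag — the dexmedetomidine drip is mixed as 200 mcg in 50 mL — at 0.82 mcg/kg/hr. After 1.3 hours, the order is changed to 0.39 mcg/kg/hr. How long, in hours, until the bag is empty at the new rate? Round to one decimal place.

Initial rate:
Dose = 0.82 mcg/kg/hr × 79.2 kg = 64.944 mcg/hr
Concentration = 200 mcg ÷ 50 mL = 4 mcg/mL
Rate = 64.944 mcg/hr ÷ 4 mcg/mL = 16.236 mL/hr
Volume infused so far = 16.236 mL/hr × 1.3 hr = 21.1068 mL
Volume remaining = 50 − 21.1068 = 28.8932 mL
New rate:
Dose = 0.39 mcg/kg/hr × 79.2 kg = 30.888 mcg/hr
Rate = 30.888 mcg/hr ÷ 4 mcg/mL = 7.722 mL/hr
Time remaining = 28.8932 mL ÷ 7.722 mL/hr = 3.741673 hr

3.7 hours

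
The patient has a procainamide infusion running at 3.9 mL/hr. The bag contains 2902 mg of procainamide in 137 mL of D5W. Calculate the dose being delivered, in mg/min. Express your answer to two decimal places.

Concentration = 2902 mg ÷ 137 mL = 21.18248 mg/mL
Drug rate = 3.9 mL/hr × 21.18248 mg/mL = 82.61168 mg/hr
82.61168 mg/hr ÷ 60 min/hr = 1.376861 mg/min

1.38 mg/min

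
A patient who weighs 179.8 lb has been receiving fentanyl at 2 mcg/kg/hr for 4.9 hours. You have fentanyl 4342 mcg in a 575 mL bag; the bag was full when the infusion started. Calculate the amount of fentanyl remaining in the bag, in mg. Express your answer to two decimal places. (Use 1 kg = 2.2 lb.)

3.54 mg

Weight = 179.8 lb ÷ 2.2 lb/kg = 81.72727 kg
Dose = 2 mcg/kg/hr × 81.72727 kg = 163.4545 mcg/hr
Concentration = 4342 mcg ÷ 575 mL = 7.551304 mcg/mL
Rate = 163.4545 mcg/hr ÷ 7.551304 mcg/mL = 21.64587 mL/hr
Volume infused = 21.64587 mL/hr × 4.9 hr = 106.0648 mL
Volume remaining = 575 − 106.0648 = 468.9352 mL
Drug remaining = 468.9352 mL × 7.551304 mcg/mL = 3541.073 mcg = 3.541073 mg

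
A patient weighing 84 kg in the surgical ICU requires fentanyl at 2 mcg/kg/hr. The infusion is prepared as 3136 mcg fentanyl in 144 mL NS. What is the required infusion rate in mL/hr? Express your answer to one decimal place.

Dose = 2 mcg/kg/hr × 84 kg = 168 mcg/hr
Concentration = 3136 mcg ÷ 144 mL = 21.77778 mcg/mL
Rate = 168 mcg/hr ÷ 21.77778 mcg/mL = 7.714286 mL/hr

7.7 mL/hr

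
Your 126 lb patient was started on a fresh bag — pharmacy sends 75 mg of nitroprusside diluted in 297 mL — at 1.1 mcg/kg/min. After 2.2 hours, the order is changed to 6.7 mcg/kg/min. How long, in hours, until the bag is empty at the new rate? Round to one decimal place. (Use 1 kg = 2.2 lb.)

Initial rate:
Weight = 126 lb ÷ 2.2 lb/kg = 57.27273 kg
Dose = 1.1 mcg/kg/min × 57.27273 kg = 63 mcg/min
63 mcg/min × 60 min/hr = 3780 mcg/hr
Concentration = 75 mg ÷ 297 mL = 0.2525253 mg/mL = 252.5253 mcg/mL
Rate = 3780 mcg/hr ÷ 252.5253 mcg/mL = 14.9688 mL/hr
Volume infused so far = 14.9688 mL/hr × 2.2 hr = 32.93136 mL
Volume remaining = 297 − 32.93136 = 264.0686 mL
New rate:
Dose = 6.7 mcg/kg/min × 57.27273 kg = 383.7273 mcg/min
383.7273 mcg/min × 60 min/hr = 23023.64 mcg/hr
Rate = 23023.64 mcg/hr ÷ 252.5253 mcg/mL = 91.1736 mL/hr
Time remaining = 264.0686 mL ÷ 91.1736 mL/hr = 2.896328 hr

2.9 hours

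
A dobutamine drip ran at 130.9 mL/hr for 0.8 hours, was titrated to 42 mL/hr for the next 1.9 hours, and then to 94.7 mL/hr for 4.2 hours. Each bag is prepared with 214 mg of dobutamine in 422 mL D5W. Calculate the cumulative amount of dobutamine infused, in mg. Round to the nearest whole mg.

Concentration = 214 mg ÷ 422 mL = 0.507109 mg/mL
Stage 1: 130.9 mL/hr × 0.8 hr = 104.72 mL → 104.72 mL × 0.507109 mg/mL = 53.10445 mg
Stage 2: 42 mL/hr × 1.9 hr = 79.8 mL → 79.8 mL × 0.507109 mg/mL = 40.4673 mg
Stage 3: 94.7 mL/hr × 4.2 hr = 397.74 mL → 397.74 mL × 0.507109 mg/mL = 201.6975 mg
Total = 53.10445 + 40.4673 + 201.6975 = 295.2693 mg

295 mg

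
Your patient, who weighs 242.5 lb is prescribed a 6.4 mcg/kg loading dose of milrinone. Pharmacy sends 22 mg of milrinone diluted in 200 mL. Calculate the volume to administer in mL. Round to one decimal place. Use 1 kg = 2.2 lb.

6.4 mL

Weight = 242.5 lb ÷ 2.2 lb/kg = 110.2273 kg
Dose = 6.4 mcg/kg × 110.2273 kg = 705.4545 mcg
Concentration = 22 mg ÷ 200 mL = 0.11 mg/mL = 110 mcg/mL
Volume = 705.4545 mcg ÷ 110 mcg/mL = 6.413223 mL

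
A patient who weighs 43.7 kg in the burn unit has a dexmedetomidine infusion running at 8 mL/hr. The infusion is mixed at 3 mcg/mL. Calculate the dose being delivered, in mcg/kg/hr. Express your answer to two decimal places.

Drug rate = 8 mL/hr × 3 mcg/mL = 24 mcg/hr
24 mcg/hr ÷ 43.7 kg = 0.5491991 mcg/kg/hr

0.55 mcg/kg/hr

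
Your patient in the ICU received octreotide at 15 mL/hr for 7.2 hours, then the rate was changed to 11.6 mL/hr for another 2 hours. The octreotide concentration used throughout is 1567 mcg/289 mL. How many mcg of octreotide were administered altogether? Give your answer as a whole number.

Concentration = 1567 mcg ÷ 289 mL = 5.422145 mcg/mL
Stage 1: 15 mL/hr × 7.2 hr = 108 mL → 108 mL × 5.422145 mcg/mL = 585.5917 mcg
Stage 2: 11.6 mL/hr × 2 hr = 23.2 mL → 23.2 mL × 5.422145 mcg/mL = 125.7938 mcg
Total = 585.5917 + 125.7938 = 711.3855 mcg

711 mcg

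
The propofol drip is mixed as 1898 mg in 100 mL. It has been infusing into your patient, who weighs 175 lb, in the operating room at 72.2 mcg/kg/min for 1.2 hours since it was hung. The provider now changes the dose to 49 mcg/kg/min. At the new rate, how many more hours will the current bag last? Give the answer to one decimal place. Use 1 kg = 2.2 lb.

6.3 hours

Initial rate:
Weight = 175 lb ÷ 2.2 lb/kg = 79.54545 kg
Dose = 72.2 mcg/kg/min × 79.54545 kg = 5743.182 mcg/min
5743.182 mcg/min × 60 min/hr = 344590.9 mcg/hr
Concentration = 1898 mg ÷ 100 mL = 18.98 mg/mL = 18980 mcg/mL
Rate = 344590.9 mcg/hr ÷ 18980 mcg/mL = 18.15547 mL/hr
Volume infused so far = 18.15547 mL/hr × 1.2 hr = 21.78657 mL
Volume remaining = 100 − 21.78657 = 78.21343 mL
New rate:
Dose = 49 mcg/kg/min × 79.54545 kg = 3897.727 mcg/min
3897.727 mcg/min × 60 min/hr = 233863.6 mcg/hr
Rate = 233863.6 mcg/hr ÷ 18980 mcg/mL = 12.32158 mL/hr
Time remaining = 78.21343 mL ÷ 12.32158 mL/hr = 6.347677 hr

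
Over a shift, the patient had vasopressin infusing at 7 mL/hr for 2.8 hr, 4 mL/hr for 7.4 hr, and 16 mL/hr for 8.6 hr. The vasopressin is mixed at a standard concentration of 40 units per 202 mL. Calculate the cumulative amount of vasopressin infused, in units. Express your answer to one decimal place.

37.0 units

Concentration = 40 units ÷ 202 mL = 0.1980198 units/mL
Stage 1: 7 mL/hr × 2.8 hr = 19.6 mL → 19.6 mL × 0.1980198 units/mL = 3.881188 units
Stage 2: 4 mL/hr × 7.4 hr = 29.6 mL → 29.6 mL × 0.1980198 units/mL = 5.861386 units
Stage 3: 16 mL/hr × 8.6 hr = 137.6 mL → 137.6 mL × 0.1980198 units/mL = 27.24752 units
Total = 3.881188 + 5.861386 + 27.24752 = 36.9901 units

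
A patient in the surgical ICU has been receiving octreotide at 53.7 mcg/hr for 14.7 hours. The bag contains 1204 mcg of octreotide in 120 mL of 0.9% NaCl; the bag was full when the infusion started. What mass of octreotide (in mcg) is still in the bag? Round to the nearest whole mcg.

415 mcg

Concentration = 1204 mcg ÷ 120 mL = 10.03333 mcg/mL
Rate = 53.7 mcg/hr ÷ 10.03333 mcg/mL = 5.352159 mL/hr
Volume infused = 5.352159 mL/hr × 14.7 hr = 78.67674 mL
Volume remaining = 120 − 78.67674 = 41.32326 mL
Drug remaining = 41.32326 mL × 10.03333 mcg/mL = 414.61 mcg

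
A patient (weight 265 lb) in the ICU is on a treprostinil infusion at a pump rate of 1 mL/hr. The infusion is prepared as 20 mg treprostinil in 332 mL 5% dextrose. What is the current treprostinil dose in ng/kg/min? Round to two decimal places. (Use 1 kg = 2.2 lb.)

Weight = 265 lb ÷ 2.2 lb/kg = 120.4545 kg
Concentration = 20 mg ÷ 332 mL = 0.06024096 mg/mL = 60240.96 ng/mL
Drug rate = 1 mL/hr × 60240.96 ng/mL = 60240.96 ng/hr
60240.96 ng/hr ÷ 60 min/hr = 1004.016 ng/min
1004.016 ng/min ÷ 120.4545 kg = 8.335228 ng/kg/min

8.34 ng/kg/min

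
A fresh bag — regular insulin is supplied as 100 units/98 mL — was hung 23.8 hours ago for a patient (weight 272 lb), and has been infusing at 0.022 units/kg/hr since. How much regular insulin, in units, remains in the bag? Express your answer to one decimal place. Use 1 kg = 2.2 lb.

Weight = 272 lb ÷ 2.2 lb/kg = 123.6364 kg
Dose = 0.022 units/kg/hr × 123.6364 kg = 2.72 units/hr
Concentration = 100 units ÷ 98 mL = 1.020408 units/mL
Rate = 2.72 units/hr ÷ 1.020408 units/mL = 2.6656 mL/hr
Volume infused = 2.6656 mL/hr × 23.8 hr = 63.44128 mL
Volume remaining = 98 − 63.44128 = 34.55872 mL
Drug remaining = 34.55872 mL × 1.020408 units/mL = 35.264 units

35.3 units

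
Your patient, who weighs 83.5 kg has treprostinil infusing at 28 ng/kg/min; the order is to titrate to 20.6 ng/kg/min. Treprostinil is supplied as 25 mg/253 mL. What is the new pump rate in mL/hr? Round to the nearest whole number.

1 mL/hr

Dose = 20.6 ng/kg/min × 83.5 kg = 1720.1 ng/min
1720.1 ng/min × 60 min/hr = 103206 ng/hr
Concentration = 25 mg ÷ 253 mL = 0.09881423 mg/mL = 98814.23 ng/mL
Rate = 103206 ng/hr ÷ 98814.23 ng/mL = 1.044445 mL/hr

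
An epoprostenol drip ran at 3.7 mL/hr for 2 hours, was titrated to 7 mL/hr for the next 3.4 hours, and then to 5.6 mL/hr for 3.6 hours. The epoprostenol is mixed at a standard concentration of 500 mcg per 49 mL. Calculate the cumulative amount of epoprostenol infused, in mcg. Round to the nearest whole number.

Concentration = 500 mcg ÷ 49 mL = 10.20408 mcg/mL
Stage 1: 3.7 mL/hr × 2 hr = 7.4 mL → 7.4 mL × 10.20408 mcg/mL = 75.5102 mcg
Stage 2: 7 mL/hr × 3.4 hr = 23.8 mL → 23.8 mL × 10.20408 mcg/mL = 242.8571 mcg
Stage 3: 5.6 mL/hr × 3.6 hr = 20.16 mL → 20.16 mL × 10.20408 mcg/mL = 205.7143 mcg
Total = 75.5102 + 242.8571 + 205.7143 = 524.0816 mcg

524 mcg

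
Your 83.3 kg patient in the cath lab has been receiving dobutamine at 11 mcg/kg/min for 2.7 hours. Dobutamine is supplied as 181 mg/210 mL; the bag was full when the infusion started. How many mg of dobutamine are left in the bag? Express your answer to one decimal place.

Dose = 11 mcg/kg/min × 83.3 kg = 916.3 mcg/min
916.3 mcg/min × 60 min/hr = 54978 mcg/hr
Concentration = 181 mg ÷ 210 mL = 0.8619048 mg/mL = 861.9048 mcg/mL
Rate = 54978 mcg/hr ÷ 861.9048 mcg/mL = 63.78663 mL/hr
Volume infused = 63.78663 mL/hr × 2.7 hr = 172.2239 mL
Volume remaining = 210 − 172.2239 = 37.7761 mL
Drug remaining = 37.7761 mL × 861.9048 mcg/mL = 32559.4 mcg = 32.5594 mg

32.6 mg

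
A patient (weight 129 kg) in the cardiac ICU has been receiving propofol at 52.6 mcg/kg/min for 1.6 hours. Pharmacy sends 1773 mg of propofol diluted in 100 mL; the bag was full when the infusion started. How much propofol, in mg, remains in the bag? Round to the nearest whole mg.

Dose = 52.6 mcg/kg/min × 129 kg = 6785.4 mcg/min
6785.4 mcg/min × 60 min/hr = 407124 mcg/hr
Concentration = 1773 mg ÷ 100 mL = 17.73 mg/mL = 17730 mcg/mL
Rate = 407124 mcg/hr ÷ 17730 mcg/mL = 22.96244 mL/hr
Volume infused = 22.96244 mL/hr × 1.6 hr = 36.7399 mL
Volume remaining = 100 − 36.7399 = 63.2601 mL
Drug remaining = 63.2601 mL × 17730 mcg/mL = 1121602 mcg = 1121.602 mg

1122 mg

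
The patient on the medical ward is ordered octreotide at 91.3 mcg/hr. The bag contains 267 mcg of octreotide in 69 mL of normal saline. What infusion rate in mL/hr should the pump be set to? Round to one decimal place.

23.6 mL/hr

Concentration = 267 mcg ÷ 69 mL = 3.869565 mcg/mL
Rate = 91.3 mcg/hr ÷ 3.869565 mcg/mL = 23.59438 mL/hr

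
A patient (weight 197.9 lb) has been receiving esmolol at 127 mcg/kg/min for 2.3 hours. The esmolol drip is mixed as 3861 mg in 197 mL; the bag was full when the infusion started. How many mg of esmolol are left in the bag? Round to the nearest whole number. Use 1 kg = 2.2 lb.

Weight = 197.9 lb ÷ 2.2 lb/kg = 89.95455 kg
Dose = 127 mcg/kg/min × 89.95455 kg = 11424.23 mcg/min
11424.23 mcg/min × 60 min/hr = 685453.6 mcg/hr
Concentration = 3861 mg ÷ 197 mL = 19.59898 mg/mL = 19598.98 mcg/mL
Rate = 685453.6 mcg/hr ÷ 19598.98 mcg/mL = 34.97394 mL/hr
Volume infused = 34.97394 mL/hr × 2.3 hr = 80.44005 mL
Volume remaining = 197 − 80.44005 = 116.5599 mL
Drug remaining = 116.5599 mL × 19598.98 mcg/mL = 2284457 mcg = 2284.457 mg

2284 mg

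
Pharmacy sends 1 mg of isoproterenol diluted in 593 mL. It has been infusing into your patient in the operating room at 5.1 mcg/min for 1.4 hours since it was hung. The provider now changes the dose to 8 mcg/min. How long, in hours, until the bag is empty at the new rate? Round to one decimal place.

Initial rate:
5.1 mcg/min × 60 min/hr = 306 mcg/hr
Concentration = 1 mg ÷ 593 mL = 0.001686341 mg/mL = 1.686341 mcg/mL
Rate = 306 mcg/hr ÷ 1.686341 mcg/mL = 181.458 mL/hr
Volume infused so far = 181.458 mL/hr × 1.4 hr = 254.0412 mL
Volume remaining = 593 − 254.0412 = 338.9588 mL
New rate:
8 mcg/min × 60 min/hr = 480 mcg/hr
Rate = 480 mcg/hr ÷ 1.686341 mcg/mL = 284.64 mL/hr
Time remaining = 338.9588 mL ÷ 284.64 mL/hr = 1.190833 hr

1.2 hours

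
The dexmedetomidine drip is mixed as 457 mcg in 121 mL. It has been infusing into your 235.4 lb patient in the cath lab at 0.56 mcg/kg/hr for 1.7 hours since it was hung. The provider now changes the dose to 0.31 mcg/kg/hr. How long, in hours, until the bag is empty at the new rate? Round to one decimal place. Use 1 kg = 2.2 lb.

Initial rate:
Weight = 235.4 lb ÷ 2.2 lb/kg = 107 kg
Dose = 0.56 mcg/kg/hr × 107 kg = 59.92 mcg/hr
Concentration = 457 mcg ÷ 121 mL = 3.77686 mcg/mL
Rate = 59.92 mcg/hr ÷ 3.77686 mcg/mL = 15.86503 mL/hr
Volume infused so far = 15.86503 mL/hr × 1.7 hr = 26.97056 mL
Volume remaining = 121 − 26.97056 = 94.02944 mL
New rate:
Dose = 0.31 mcg/kg/hr × 107 kg = 33.17 mcg/hr
Rate = 33.17 mcg/hr ÷ 3.77686 mcg/mL = 8.782429 mL/hr
Time remaining = 94.02944 mL ÷ 8.782429 mL/hr = 10.70654 hr

10.7 hours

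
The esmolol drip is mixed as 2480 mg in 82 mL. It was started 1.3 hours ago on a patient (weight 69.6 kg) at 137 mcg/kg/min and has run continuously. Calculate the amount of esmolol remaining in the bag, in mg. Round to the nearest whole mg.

1736 mg

Dose = 137 mcg/kg/min × 69.6 kg = 9535.2 mcg/min
9535.2 mcg/min × 60 min/hr = 572112 mcg/hr
Concentration = 2480 mg ÷ 82 mL = 30.2439 mg/mL = 30243.9 mcg/mL
Rate = 572112 mcg/hr ÷ 30243.9 mcg/mL = 18.91661 mL/hr
Volume infused = 18.91661 mL/hr × 1.3 hr = 24.59159 mL
Volume remaining = 82 − 24.59159 = 57.40841 mL
Drug remaining = 57.40841 mL × 30243.9 mcg/mL = 1736254 mcg = 1736.254 mg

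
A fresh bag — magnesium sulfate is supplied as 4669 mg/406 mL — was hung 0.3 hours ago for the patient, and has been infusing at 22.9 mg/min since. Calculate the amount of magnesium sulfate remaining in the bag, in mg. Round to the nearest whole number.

22.9 mg/min × 60 min/hr = 1374 mg/hr
Concentration = 4669 mg ÷ 406 mL = 11.5 mg/mL
Rate = 1374 mg/hr ÷ 11.5 mg/mL = 119.4783 mL/hr
Volume infused = 119.4783 mL/hr × 0.3 hr = 35.84348 mL
Volume remaining = 406 − 35.84348 = 370.1565 mL
Drug remaining = 370.1565 mL × 11.5 mg/mL = 4256.8 mg

4257 mg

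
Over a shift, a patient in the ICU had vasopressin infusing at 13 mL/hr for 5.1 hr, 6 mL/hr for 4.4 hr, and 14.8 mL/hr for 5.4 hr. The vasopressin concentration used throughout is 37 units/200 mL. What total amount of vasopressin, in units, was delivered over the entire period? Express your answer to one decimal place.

31.9 units

Concentration = 37 units ÷ 200 mL = 0.185 units/mL
Stage 1: 13 mL/hr × 5.1 hr = 66.3 mL → 66.3 mL × 0.185 units/mL = 12.2655 units
Stage 2: 6 mL/hr × 4.4 hr = 26.4 mL → 26.4 mL × 0.185 units/mL = 4.884 units
Stage 3: 14.8 mL/hr × 5.4 hr = 79.92 mL → 79.92 mL × 0.185 units/mL = 14.7852 units
Total = 12.2655 + 4.884 + 14.7852 = 31.9347 units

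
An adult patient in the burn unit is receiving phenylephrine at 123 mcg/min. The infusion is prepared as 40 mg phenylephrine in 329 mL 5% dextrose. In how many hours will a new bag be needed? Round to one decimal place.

5.4 hours

123 mcg/min × 60 min/hr = 7380 mcg/hr
Concentration = 40 mg ÷ 329 mL = 0.1215805 mg/mL = 121.5805 mcg/mL
Rate = 7380 mcg/hr ÷ 121.5805 mcg/mL = 60.7005 mL/hr
Duration = 329 mL ÷ 60.7005 mL/hr = 5.420054 hr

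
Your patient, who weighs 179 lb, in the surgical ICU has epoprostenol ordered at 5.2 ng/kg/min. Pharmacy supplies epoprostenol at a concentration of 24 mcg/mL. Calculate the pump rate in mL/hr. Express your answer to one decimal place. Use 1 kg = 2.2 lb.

Weight = 179 lb ÷ 2.2 lb/kg = 81.36364 kg
Dose = 5.2 ng/kg/min × 81.36364 kg = 423.0909 ng/min
423.0909 ng/min × 60 min/hr = 25385.45 ng/hr
Concentration = 24 mcg/mL = 24000 ng/mL
Rate = 25385.45 ng/hr ÷ 24000 ng/mL = 1.057727 mL/hr

1.1 mL/hr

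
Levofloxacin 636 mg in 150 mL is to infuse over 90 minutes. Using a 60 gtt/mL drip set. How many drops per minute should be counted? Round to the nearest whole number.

150 mL ÷ (90 min) = 1.666667 mL/min
1.666667 mL/min × 60 gtt/mL = 100 gtt/min

100 gtt/min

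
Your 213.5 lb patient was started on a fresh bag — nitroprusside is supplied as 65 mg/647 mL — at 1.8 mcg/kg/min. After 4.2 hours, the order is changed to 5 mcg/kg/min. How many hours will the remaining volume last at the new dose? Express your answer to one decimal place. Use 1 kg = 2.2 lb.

Initial rate:
Weight = 213.5 lb ÷ 2.2 lb/kg = 97.04545 kg
Dose = 1.8 mcg/kg/min × 97.04545 kg = 174.6818 mcg/min
174.6818 mcg/min × 60 min/hr = 10480.91 mcg/hr
Concentration = 65 mg ÷ 647 mL = 0.1004637 mg/mL = 100.4637 mcg/mL
Rate = 10480.91 mcg/hr ÷ 100.4637 mcg/mL = 104.3254 mL/hr
Volume infused so far = 104.3254 mL/hr × 4.2 hr = 438.1665 mL
Volume remaining = 647 − 438.1665 = 208.8335 mL
New rate:
Dose = 5 mcg/kg/min × 97.04545 kg = 485.2273 mcg/min
485.2273 mcg/min × 60 min/hr = 29113.64 mcg/hr
Rate = 29113.64 mcg/hr ÷ 100.4637 mcg/mL = 289.7927 mL/hr
Time remaining = 208.8335 mL ÷ 289.7927 mL/hr = 0.7206308 hr

0.7 hours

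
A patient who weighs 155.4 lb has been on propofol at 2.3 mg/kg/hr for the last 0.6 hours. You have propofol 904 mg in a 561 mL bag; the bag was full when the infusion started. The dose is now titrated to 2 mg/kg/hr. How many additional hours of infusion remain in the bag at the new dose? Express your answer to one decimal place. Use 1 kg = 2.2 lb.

Initial rate:
Weight = 155.4 lb ÷ 2.2 lb/kg = 70.63636 kg
Dose = 2.3 mg/kg/hr × 70.63636 kg = 162.4636 mg/hr
Concentration = 904 mg ÷ 561 mL = 1.611408 mg/mL
Rate = 162.4636 mg/hr ÷ 1.611408 mg/mL = 100.8209 mL/hr
Volume infused so far = 100.8209 mL/hr × 0.6 hr = 60.49254 mL
Volume remaining = 561 − 60.49254 = 500.5075 mL
New rate:
Dose = 2 mg/kg/hr × 70.63636 kg = 141.2727 mg/hr
Rate = 141.2727 mg/hr ÷ 1.611408 mg/mL = 87.67035 mL/hr
Time remaining = 500.5075 mL ÷ 87.67035 mL/hr = 5.70897 hr

5.7 hours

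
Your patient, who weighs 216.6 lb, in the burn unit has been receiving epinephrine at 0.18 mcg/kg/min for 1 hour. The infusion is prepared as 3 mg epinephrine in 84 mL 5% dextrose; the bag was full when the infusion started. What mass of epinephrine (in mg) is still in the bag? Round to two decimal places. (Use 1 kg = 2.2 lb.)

1.94 mg

Weight = 216.6 lb ÷ 2.2 lb/kg = 98.45455 kg
Dose = 0.18 mcg/kg/min × 98.45455 kg = 17.72182 mcg/min
17.72182 mcg/min × 60 min/hr = 1063.309 mcg/hr
Concentration = 3 mg ÷ 84 mL = 0.03571429 mg/mL = 35.71429 mcg/mL
Rate = 1063.309 mcg/hr ÷ 35.71429 mcg/mL = 29.77265 mL/hr
Volume infused = 29.77265 mL/hr × 1 hr = 29.77265 mL
Volume remaining = 84 − 29.77265 = 54.22735 mL
Drug remaining = 54.22735 mL × 35.71429 mcg/mL = 1936.691 mcg = 1.936691 mg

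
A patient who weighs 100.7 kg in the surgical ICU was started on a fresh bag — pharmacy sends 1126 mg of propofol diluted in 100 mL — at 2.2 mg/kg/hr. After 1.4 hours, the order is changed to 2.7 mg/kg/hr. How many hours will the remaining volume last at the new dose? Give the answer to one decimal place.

3.0 hours

Initial rate:
Dose = 2.2 mg/kg/hr × 100.7 kg = 221.54 mg/hr
Concentration = 1126 mg ÷ 100 mL = 11.26 mg/mL
Rate = 221.54 mg/hr ÷ 11.26 mg/mL = 19.67496 mL/hr
Volume infused so far = 19.67496 mL/hr × 1.4 hr = 27.54494 mL
Volume remaining = 100 − 27.54494 = 72.45506 mL
New rate:
Dose = 2.7 mg/kg/hr × 100.7 kg = 271.89 mg/hr
Rate = 271.89 mg/hr ÷ 11.26 mg/mL = 24.14654 mL/hr
Time remaining = 72.45506 mL ÷ 24.14654 mL/hr = 3.00064 hr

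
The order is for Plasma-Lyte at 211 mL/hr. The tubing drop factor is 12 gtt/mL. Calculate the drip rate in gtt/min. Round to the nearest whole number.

211 mL/hr ÷ 60 min/hr = 3.516667 mL/min
3.516667 mL/min × 12 gtt/mL = 42.2 gtt/min

42 gtt/min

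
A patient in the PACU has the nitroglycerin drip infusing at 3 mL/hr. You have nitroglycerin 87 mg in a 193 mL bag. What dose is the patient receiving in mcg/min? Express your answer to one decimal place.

Concentration = 87 mg ÷ 193 mL = 0.4507772 mg/mL = 450.7772 mcg/mL
Drug rate = 3 mL/hr × 450.7772 mcg/mL = 1352.332 mcg/hr
1352.332 mcg/hr ÷ 60 min/hr = 22.53886 mcg/min

22.5 mcg/min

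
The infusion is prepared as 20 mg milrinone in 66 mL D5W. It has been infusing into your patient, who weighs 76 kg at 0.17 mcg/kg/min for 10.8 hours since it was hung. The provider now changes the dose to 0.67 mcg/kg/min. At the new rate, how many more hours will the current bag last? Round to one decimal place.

Initial rate:
Dose = 0.17 mcg/kg/min × 76 kg = 12.92 mcg/min
12.92 mcg/min × 60 min/hr = 775.2 mcg/hr
Concentration = 20 mg ÷ 66 mL = 0.3030303 mg/mL = 303.0303 mcg/mL
Rate = 775.2 mcg/hr ÷ 303.0303 mcg/mL = 2.55816 mL/hr
Volume infused so far = 2.55816 mL/hr × 10.8 hr = 27.62813 mL
Volume remaining = 66 − 27.62813 = 38.37187 mL
New rate:
Dose = 0.67 mcg/kg/min × 76 kg = 50.92 mcg/min
50.92 mcg/min × 60 min/hr = 3055.2 mcg/hr
Rate = 3055.2 mcg/hr ÷ 303.0303 mcg/mL = 10.08216 mL/hr
Time remaining = 38.37187 mL ÷ 10.08216 mL/hr = 3.805918 hr

3.8 hours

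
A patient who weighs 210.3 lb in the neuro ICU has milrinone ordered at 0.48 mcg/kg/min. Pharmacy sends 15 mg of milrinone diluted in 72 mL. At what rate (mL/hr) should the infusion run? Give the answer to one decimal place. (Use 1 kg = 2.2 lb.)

13.2 mL/hr

Weight = 210.3 lb ÷ 2.2 lb/kg = 95.59091 kg
Dose = 0.48 mcg/kg/min × 95.59091 kg = 45.88364 mcg/min
45.88364 mcg/min × 60 min/hr = 2753.018 mcg/hr
Concentration = 15 mg ÷ 72 mL = 0.2083333 mg/mL = 208.3333 mcg/mL
Rate = 2753.018 mcg/hr ÷ 208.3333 mcg/mL = 13.21449 mL/hr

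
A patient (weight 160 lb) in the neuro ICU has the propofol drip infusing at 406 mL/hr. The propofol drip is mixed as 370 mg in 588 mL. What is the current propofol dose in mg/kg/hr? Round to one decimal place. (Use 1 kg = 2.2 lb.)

Weight = 160 lb ÷ 2.2 lb/kg = 72.72727 kg
Concentration = 370 mg ÷ 588 mL = 0.6292517 mg/mL
Drug rate = 406 mL/hr × 0.6292517 mg/mL = 255.4762 mg/hr
255.4762 mg/hr ÷ 72.72727 kg = 3.512798 mg/kg/hr

3.5 mg/kg/hr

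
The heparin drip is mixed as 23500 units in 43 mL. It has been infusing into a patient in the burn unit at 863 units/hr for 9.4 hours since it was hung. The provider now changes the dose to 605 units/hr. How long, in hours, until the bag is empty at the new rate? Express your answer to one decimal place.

Initial rate:
Concentration = 23500 units ÷ 43 mL = 546.5116 units/mL
Rate = 863 units/hr ÷ 546.5116 units/mL = 1.579106 mL/hr
Volume infused so far = 1.579106 mL/hr × 9.4 hr = 14.8436 mL
Volume remaining = 43 − 14.8436 = 28.1564 mL
New rate:
Rate = 605 units/hr ÷ 546.5116 units/mL = 1.107021 mL/hr
Time remaining = 28.1564 mL ÷ 1.107021 mL/hr = 25.43438 hr

25.4 hours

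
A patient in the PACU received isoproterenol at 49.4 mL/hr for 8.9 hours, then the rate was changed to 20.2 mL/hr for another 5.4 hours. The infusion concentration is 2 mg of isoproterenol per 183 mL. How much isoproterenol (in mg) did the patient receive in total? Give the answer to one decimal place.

6.0 mg

Concentration = 2 mg ÷ 183 mL = 0.01092896 mg/mL
Stage 1: 49.4 mL/hr × 8.9 hr = 439.66 mL → 439.66 mL × 0.01092896 mg/mL = 4.805027 mg
Stage 2: 20.2 mL/hr × 5.4 hr = 109.08 mL → 109.08 mL × 0.01092896 mg/mL = 1.192131 mg
Total = 4.805027 + 1.192131 = 5.997158 mg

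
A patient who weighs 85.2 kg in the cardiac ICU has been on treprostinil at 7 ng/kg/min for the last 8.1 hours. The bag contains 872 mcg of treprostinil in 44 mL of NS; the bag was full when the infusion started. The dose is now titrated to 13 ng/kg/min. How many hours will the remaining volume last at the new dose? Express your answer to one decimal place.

Initial rate:
Dose = 7 ng/kg/min × 85.2 kg = 596.4 ng/min
596.4 ng/min × 60 min/hr = 35784 ng/hr
Concentration = 872 mcg ÷ 44 mL = 19.81818 mcg/mL = 19818.18 ng/mL
Rate = 35784 ng/hr ÷ 19818.18 ng/mL = 1.805615 mL/hr
Volume infused so far = 1.805615 mL/hr × 8.1 hr = 14.62548 mL
Volume remaining = 44 − 14.62548 = 29.37452 mL
New rate:
Dose = 13 ng/kg/min × 85.2 kg = 1107.6 ng/min
1107.6 ng/min × 60 min/hr = 66456 ng/hr
Rate = 66456 ng/hr ÷ 19818.18 ng/mL = 3.353284 mL/hr
Time remaining = 29.37452 mL ÷ 3.353284 mL/hr = 8.759925 hr

8.8 hours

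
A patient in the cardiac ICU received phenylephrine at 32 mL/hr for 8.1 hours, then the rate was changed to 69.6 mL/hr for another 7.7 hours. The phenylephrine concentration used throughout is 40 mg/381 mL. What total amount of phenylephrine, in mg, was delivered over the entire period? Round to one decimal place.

83.5 mg

Concentration = 40 mg ÷ 381 mL = 0.1049869 mg/mL
Stage 1: 32 mL/hr × 8.1 hr = 259.2 mL → 259.2 mL × 0.1049869 mg/mL = 27.2126 mg
Stage 2: 69.6 mL/hr × 7.7 hr = 535.92 mL → 535.92 mL × 0.1049869 mg/mL = 56.26457 mg
Total = 27.2126 + 56.26457 = 83.47717 mg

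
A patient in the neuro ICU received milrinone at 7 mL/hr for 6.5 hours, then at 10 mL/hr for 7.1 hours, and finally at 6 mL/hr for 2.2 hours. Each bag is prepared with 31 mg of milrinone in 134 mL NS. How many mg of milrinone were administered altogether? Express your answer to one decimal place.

30.0 mg

Concentration = 31 mg ÷ 134 mL = 0.2313433 mg/mL
Stage 1: 7 mL/hr × 6.5 hr = 45.5 mL → 45.5 mL × 0.2313433 mg/mL = 10.52612 mg
Stage 2: 10 mL/hr × 7.1 hr = 71 mL → 71 mL × 0.2313433 mg/mL = 16.42537 mg
Stage 3: 6 mL/hr × 2.2 hr = 13.2 mL → 13.2 mL × 0.2313433 mg/mL = 3.053731 mg
Total = 10.52612 + 16.42537 + 3.053731 = 30.00522 mg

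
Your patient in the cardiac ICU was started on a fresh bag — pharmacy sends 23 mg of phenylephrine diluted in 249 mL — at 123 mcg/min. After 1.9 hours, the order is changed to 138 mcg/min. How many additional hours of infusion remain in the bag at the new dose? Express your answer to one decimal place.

1.1 hours

Initial rate:
123 mcg/min × 60 min/hr = 7380 mcg/hr
Concentration = 23 mg ÷ 249 mL = 0.09236948 mg/mL = 92.36948 mcg/mL
Rate = 7380 mcg/hr ÷ 92.36948 mcg/mL = 79.89652 mL/hr
Volume infused so far = 79.89652 mL/hr × 1.9 hr = 151.8034 mL
Volume remaining = 249 − 151.8034 = 97.19661 mL
New rate:
138 mcg/min × 60 min/hr = 8280 mcg/hr
Rate = 8280 mcg/hr ÷ 92.36948 mcg/mL = 89.64 mL/hr
Time remaining = 97.19661 mL ÷ 89.64 mL/hr = 1.0843 hr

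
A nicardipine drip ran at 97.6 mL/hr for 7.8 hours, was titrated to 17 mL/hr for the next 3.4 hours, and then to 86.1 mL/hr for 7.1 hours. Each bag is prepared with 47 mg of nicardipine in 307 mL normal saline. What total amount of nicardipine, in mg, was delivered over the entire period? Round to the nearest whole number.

219 mg

Concentration = 47 mg ÷ 307 mL = 0.1530945 mg/mL
Stage 1: 97.6 mL/hr × 7.8 hr = 761.28 mL → 761.28 mL × 0.1530945 mg/mL = 116.5478 mg
Stage 2: 17 mL/hr × 3.4 hr = 57.8 mL → 57.8 mL × 0.1530945 mg/mL = 8.84886 mg
Stage 3: 86.1 mL/hr × 7.1 hr = 611.31 mL → 611.31 mL × 0.1530945 mg/mL = 93.58818 mg
Total = 116.5478 + 8.84886 + 93.58818 = 218.9848 mg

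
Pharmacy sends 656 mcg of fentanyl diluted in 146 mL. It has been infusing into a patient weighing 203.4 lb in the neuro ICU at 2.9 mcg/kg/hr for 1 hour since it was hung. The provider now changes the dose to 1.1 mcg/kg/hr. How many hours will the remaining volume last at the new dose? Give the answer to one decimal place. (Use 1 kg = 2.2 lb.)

Initial rate:
Weight = 203.4 lb ÷ 2.2 lb/kg = 92.45455 kg
Dose = 2.9 mcg/kg/hr × 92.45455 kg = 268.1182 mcg/hr
Concentration = 656 mcg ÷ 146 mL = 4.493151 mcg/mL
Rate = 268.1182 mcg/hr ÷ 4.493151 mcg/mL = 59.67264 mL/hr
Volume infused so far = 59.67264 mL/hr × 1 hr = 59.67264 mL
Volume remaining = 146 − 59.67264 = 86.32736 mL
New rate:
Dose = 1.1 mcg/kg/hr × 92.45455 kg = 101.7 mcg/hr
Rate = 101.7 mcg/hr ÷ 4.493151 mcg/mL = 22.63445 mL/hr
Time remaining = 86.32736 mL ÷ 22.63445 mL/hr = 3.813981 hr

3.8 hours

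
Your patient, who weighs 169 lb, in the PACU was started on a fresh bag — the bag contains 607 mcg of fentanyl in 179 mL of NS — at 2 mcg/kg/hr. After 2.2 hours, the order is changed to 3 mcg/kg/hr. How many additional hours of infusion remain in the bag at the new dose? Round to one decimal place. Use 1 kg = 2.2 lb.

1.2 hours

Initial rate:
Weight = 169 lb ÷ 2.2 lb/kg = 76.81818 kg
Dose = 2 mcg/kg/hr × 76.81818 kg = 153.6364 mcg/hr
Concentration = 607 mcg ÷ 179 mL = 3.391061 mcg/mL
Rate = 153.6364 mcg/hr ÷ 3.391061 mcg/mL = 45.30628 mL/hr
Volume infused so far = 45.30628 mL/hr × 2.2 hr = 99.67381 mL
Volume remaining = 179 − 99.67381 = 79.32619 mL
New rate:
Dose = 3 mcg/kg/hr × 76.81818 kg = 230.4545 mcg/hr
Rate = 230.4545 mcg/hr ÷ 3.391061 mcg/mL = 67.95941 mL/hr
Time remaining = 79.32619 mL ÷ 67.95941 mL/hr = 1.167258 hr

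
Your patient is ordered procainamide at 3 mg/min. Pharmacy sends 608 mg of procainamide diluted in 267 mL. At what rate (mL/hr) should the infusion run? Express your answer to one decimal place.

79.0 mL/hr

3 mg/min × 60 min/hr = 180 mg/hr
Concentration = 608 mg ÷ 267 mL = 2.277154 mg/mL
Rate = 180 mg/hr ÷ 2.277154 mg/mL = 79.04605 mL/hr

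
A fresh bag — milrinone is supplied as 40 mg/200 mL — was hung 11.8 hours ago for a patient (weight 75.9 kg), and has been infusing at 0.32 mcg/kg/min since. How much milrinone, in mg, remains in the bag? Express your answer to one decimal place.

22.8 mg

Dose = 0.32 mcg/kg/min × 75.9 kg = 24.288 mcg/min
24.288 mcg/min × 60 min/hr = 1457.28 mcg/hr
Concentration = 40 mg ÷ 200 mL = 0.2 mg/mL = 200 mcg/mL
Rate = 1457.28 mcg/hr ÷ 200 mcg/mL = 7.2864 mL/hr
Volume infused = 7.2864 mL/hr × 11.8 hr = 85.97952 mL
Volume remaining = 200 − 85.97952 = 114.0205 mL
Drug remaining = 114.0205 mL × 200 mcg/mL = 22804.1 mcg = 22.8041 mg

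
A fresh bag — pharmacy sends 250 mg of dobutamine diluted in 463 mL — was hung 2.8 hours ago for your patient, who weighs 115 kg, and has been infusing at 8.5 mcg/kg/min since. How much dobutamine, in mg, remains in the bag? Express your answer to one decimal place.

85.8 mg

Dose = 8.5 mcg/kg/min × 115 kg = 977.5 mcg/min
977.5 mcg/min × 60 min/hr = 58650 mcg/hr
Concentration = 250 mg ÷ 463 mL = 0.5399568 mg/mL = 539.9568 mcg/mL
Rate = 58650 mcg/hr ÷ 539.9568 mcg/mL = 108.6198 mL/hr
Volume infused = 108.6198 mL/hr × 2.8 hr = 304.1354 mL
Volume remaining = 463 − 304.1354 = 158.8646 mL
Drug remaining = 158.8646 mL × 539.9568 mcg/mL = 85780 mcg = 85.78 mg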